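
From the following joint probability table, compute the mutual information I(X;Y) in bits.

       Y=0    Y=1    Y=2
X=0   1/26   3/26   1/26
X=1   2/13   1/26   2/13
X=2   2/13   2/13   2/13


H(X) = 1.5020, H(Y) = 1.5828, H(X,Y) = 2.9791
I(X;Y) = H(X) + H(Y) - H(X,Y) = 0.1057 bits


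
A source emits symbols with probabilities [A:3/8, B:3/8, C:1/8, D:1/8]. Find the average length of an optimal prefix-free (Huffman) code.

Huffman tree construction:
Combine smallest probabilities repeatedly
Resulting codes:
  A: 11 (length 2)
  B: 0 (length 1)
  C: 100 (length 3)
  D: 101 (length 3)
Average length = Σ p(s) × length(s) = 1.8750 bits


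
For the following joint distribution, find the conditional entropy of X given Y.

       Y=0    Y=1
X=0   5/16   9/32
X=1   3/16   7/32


H(X|Y) = Σ_y p(y) H(X|Y=y)
  p(Y=0) = 1/2, H(X|Y=0) = 0.9544
  p(Y=1) = 1/2, H(X|Y=1) = 0.9887
H(X|Y) = 0.5000×0.9544 + 0.5000×0.9887 = 0.9716 bits


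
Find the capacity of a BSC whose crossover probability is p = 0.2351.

For BSC with error probability p:
C = 1 - H(p) where H(p) is binary entropy
H(0.2351) = -0.2351 × log₂(0.2351) - 0.7649 × log₂(0.7649)
H(p) = 0.7868
C = 1 - 0.7868 = 0.2132 bits/use


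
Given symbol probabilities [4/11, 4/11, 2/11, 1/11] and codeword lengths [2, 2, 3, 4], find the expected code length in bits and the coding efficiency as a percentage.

Average length L = Σ p_i × l_i = 2.3636 bits
Entropy H = 1.8231 bits
Efficiency η = H/L × 100% = 77.13%


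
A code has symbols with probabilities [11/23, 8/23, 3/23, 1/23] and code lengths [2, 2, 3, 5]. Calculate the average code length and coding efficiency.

Average length L = Σ p_i × l_i = 2.2609 bits
Entropy H = 1.6188 bits
Efficiency η = H/L × 100% = 71.60%


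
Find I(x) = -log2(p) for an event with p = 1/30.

Information content I(x) = -log₂(p(x))
I = -log₂(1/30) = -log₂(0.0333)
I = 4.9069 bits


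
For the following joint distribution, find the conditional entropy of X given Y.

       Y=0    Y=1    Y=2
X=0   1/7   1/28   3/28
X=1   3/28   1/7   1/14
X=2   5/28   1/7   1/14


H(X|Y) = Σ_y p(y) H(X|Y=y)
  p(Y=0) = 3/7, H(X|Y=0) = 1.5546
  p(Y=1) = 9/28, H(X|Y=1) = 1.3921
  p(Y=2) = 1/4, H(X|Y=2) = 1.5567
H(X|Y) = 0.4286×1.5546 + 0.3214×1.3921 + 0.2500×1.5567 = 1.5029 bits


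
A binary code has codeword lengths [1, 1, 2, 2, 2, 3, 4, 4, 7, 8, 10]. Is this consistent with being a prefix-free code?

Kraft inequality: Σ 2^(-l_i) ≤ 1 for prefix-free code
Calculating: 2^(-1) + 2^(-1) + 2^(-2) + 2^(-2) + 2^(-2) + 2^(-3) + 2^(-4) + 2^(-4) + 2^(-7) + 2^(-8) + 2^(-10)
= 0.5 + 0.5 + 0.25 + 0.25 + 0.25 + 0.125 + 0.0625 + 0.0625 + 0.0078125 + 0.00390625 + 0.0009765625
= 2.0127
Since 2.0127 > 1, prefix-free code does not exist


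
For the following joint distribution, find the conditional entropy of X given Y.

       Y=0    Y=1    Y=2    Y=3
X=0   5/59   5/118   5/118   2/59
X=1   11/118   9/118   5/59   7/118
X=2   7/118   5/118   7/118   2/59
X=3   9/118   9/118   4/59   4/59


H(X|Y) = Σ_y p(y) H(X|Y=y)
  p(Y=0) = 37/118, H(X|Y=0) = 1.9810
  p(Y=1) = 14/59, H(X|Y=1) = 1.9403
  p(Y=2) = 15/59, H(X|Y=2) = 1.9575
  p(Y=3) = 23/118, H(X|Y=3) = 1.9300
H(X|Y) = 0.3136×1.9810 + 0.2373×1.9403 + 0.2542×1.9575 + 0.1949×1.9300 = 1.9554 bits


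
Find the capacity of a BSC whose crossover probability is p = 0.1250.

For BSC with error probability p:
C = 1 - H(p) where H(p) is binary entropy
H(0.1250) = -0.1250 × log₂(0.1250) - 0.8750 × log₂(0.8750)
H(p) = 0.5436
C = 1 - 0.5436 = 0.4564 bits/use


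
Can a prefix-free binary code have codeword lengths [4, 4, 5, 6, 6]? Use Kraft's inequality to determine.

Kraft inequality: Σ 2^(-l_i) ≤ 1 for prefix-free code
Calculating: 2^(-4) + 2^(-4) + 2^(-5) + 2^(-6) + 2^(-6)
= 0.0625 + 0.0625 + 0.03125 + 0.015625 + 0.015625
= 0.1875
Since 0.1875 ≤ 1, prefix-free code exists


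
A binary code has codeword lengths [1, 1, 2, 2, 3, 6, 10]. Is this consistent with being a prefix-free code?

Kraft inequality: Σ 2^(-l_i) ≤ 1 for prefix-free code
Calculating: 2^(-1) + 2^(-1) + 2^(-2) + 2^(-2) + 2^(-3) + 2^(-6) + 2^(-10)
= 0.5 + 0.5 + 0.25 + 0.25 + 0.125 + 0.015625 + 0.0009765625
= 1.6416
Since 1.6416 > 1, prefix-free code does not exist


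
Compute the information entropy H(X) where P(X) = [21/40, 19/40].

H(X) = -Σ p(x) log₂ p(x)
  -21/40 × log₂(21/40) = 0.4880
  -19/40 × log₂(19/40) = 0.5102
H(X) = 0.9982 bits


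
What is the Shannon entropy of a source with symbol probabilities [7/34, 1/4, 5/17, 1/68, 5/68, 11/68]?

H(X) = -Σ p(x) log₂ p(x)
  -7/34 × log₂(7/34) = 0.4694
  -1/4 × log₂(1/4) = 0.5000
  -5/17 × log₂(5/17) = 0.5193
  -1/68 × log₂(1/68) = 0.0895
  -5/68 × log₂(5/68) = 0.2769
  -11/68 × log₂(11/68) = 0.4251
H(X) = 2.2802 bits


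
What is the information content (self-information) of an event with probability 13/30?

Information content I(x) = -log₂(p(x))
I = -log₂(13/30) = -log₂(0.4333)
I = 1.2065 bits


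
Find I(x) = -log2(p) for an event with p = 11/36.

Information content I(x) = -log₂(p(x))
I = -log₂(11/36) = -log₂(0.3056)
I = 1.7105 bits


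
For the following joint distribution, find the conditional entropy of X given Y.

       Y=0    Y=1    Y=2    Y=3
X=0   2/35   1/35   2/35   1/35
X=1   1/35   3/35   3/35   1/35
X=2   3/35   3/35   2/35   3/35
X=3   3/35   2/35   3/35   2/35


H(X|Y) = Σ_y p(y) H(X|Y=y)
  p(Y=0) = 9/35, H(X|Y=0) = 1.8911
  p(Y=1) = 9/35, H(X|Y=1) = 1.8911
  p(Y=2) = 2/7, H(X|Y=2) = 1.9710
  p(Y=3) = 1/5, H(X|Y=3) = 1.8424
H(X|Y) = 0.2571×1.8911 + 0.2571×1.8911 + 0.2857×1.9710 + 0.2000×1.8424 = 1.9041 bits


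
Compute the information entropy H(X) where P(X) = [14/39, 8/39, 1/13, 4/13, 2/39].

H(X) = -Σ p(x) log₂ p(x)
  -14/39 × log₂(14/39) = 0.5306
  -8/39 × log₂(8/39) = 0.4688
  -1/13 × log₂(1/13) = 0.2846
  -4/13 × log₂(4/13) = 0.5232
  -2/39 × log₂(2/39) = 0.2198
H(X) = 2.0270 bits


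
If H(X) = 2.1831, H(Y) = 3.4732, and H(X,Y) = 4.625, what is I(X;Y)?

I(X;Y) = H(X) + H(Y) - H(X,Y)
I(X;Y) = 2.1831 + 3.4732 - 4.625 = 1.0313 bits


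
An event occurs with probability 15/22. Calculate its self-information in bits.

Information content I(x) = -log₂(p(x))
I = -log₂(15/22) = -log₂(0.6818)
I = 0.5525 bits


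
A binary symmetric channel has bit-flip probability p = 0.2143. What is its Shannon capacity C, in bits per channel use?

For BSC with error probability p:
C = 1 - H(p) where H(p) is binary entropy
H(0.2143) = -0.2143 × log₂(0.2143) - 0.7857 × log₂(0.7857)
H(p) = 0.7496
C = 1 - 0.7496 = 0.2504 bits/use


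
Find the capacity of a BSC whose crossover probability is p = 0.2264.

For BSC with error probability p:
C = 1 - H(p) where H(p) is binary entropy
H(0.2264) = -0.2264 × log₂(0.2264) - 0.7736 × log₂(0.7736)
H(p) = 0.7717
C = 1 - 0.7717 = 0.2283 bits/use


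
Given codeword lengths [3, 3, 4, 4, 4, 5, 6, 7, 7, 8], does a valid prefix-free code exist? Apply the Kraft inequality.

Kraft inequality: Σ 2^(-l_i) ≤ 1 for prefix-free code
Calculating: 2^(-3) + 2^(-3) + 2^(-4) + 2^(-4) + 2^(-4) + 2^(-5) + 2^(-6) + 2^(-7) + 2^(-7) + 2^(-8)
= 0.125 + 0.125 + 0.0625 + 0.0625 + 0.0625 + 0.03125 + 0.015625 + 0.0078125 + 0.0078125 + 0.00390625
= 0.5039
Since 0.5039 ≤ 1, prefix-free code exists


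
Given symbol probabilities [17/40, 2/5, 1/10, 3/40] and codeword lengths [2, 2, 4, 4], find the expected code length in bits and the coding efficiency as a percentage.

Average length L = Σ p_i × l_i = 2.3500 bits
Entropy H = 1.6659 bits
Efficiency η = H/L × 100% = 70.89%


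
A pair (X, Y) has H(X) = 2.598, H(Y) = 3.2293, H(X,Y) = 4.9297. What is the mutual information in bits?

I(X;Y) = H(X) + H(Y) - H(X,Y)
I(X;Y) = 2.598 + 3.2293 - 4.9297 = 0.8976 bits


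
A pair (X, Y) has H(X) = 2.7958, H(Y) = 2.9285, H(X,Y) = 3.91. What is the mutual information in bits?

I(X;Y) = H(X) + H(Y) - H(X,Y)
I(X;Y) = 2.7958 + 2.9285 - 3.91 = 1.8143 bits


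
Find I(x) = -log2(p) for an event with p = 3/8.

Information content I(x) = -log₂(p(x))
I = -log₂(3/8) = -log₂(0.3750)
I = 1.4150 bits


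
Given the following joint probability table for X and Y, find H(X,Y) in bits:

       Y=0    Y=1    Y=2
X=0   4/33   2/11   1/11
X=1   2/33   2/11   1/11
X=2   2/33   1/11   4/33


H(X,Y) = -Σ p(x,y) log₂ p(x,y)
  p(0,0)=4/33: -0.1212 × log₂(0.1212) = 0.3690
  p(0,1)=2/11: -0.1818 × log₂(0.1818) = 0.4472
  p(0,2)=1/11: -0.0909 × log₂(0.0909) = 0.3145
  p(1,0)=2/33: -0.0606 × log₂(0.0606) = 0.2451
  p(1,1)=2/11: -0.1818 × log₂(0.1818) = 0.4472
  p(1,2)=1/11: -0.0909 × log₂(0.0909) = 0.3145
  p(2,0)=2/33: -0.0606 × log₂(0.0606) = 0.2451
  p(2,1)=1/11: -0.0909 × log₂(0.0909) = 0.3145
  p(2,2)=4/33: -0.1212 × log₂(0.1212) = 0.3690
H(X,Y) = 3.0661 bits


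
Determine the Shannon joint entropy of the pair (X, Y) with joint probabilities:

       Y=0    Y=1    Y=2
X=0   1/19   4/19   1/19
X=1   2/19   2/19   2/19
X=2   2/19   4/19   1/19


H(X,Y) = -Σ p(x,y) log₂ p(x,y)
  p(0,0)=1/19: -0.0526 × log₂(0.0526) = 0.2236
  p(0,1)=4/19: -0.2105 × log₂(0.2105) = 0.4732
  p(0,2)=1/19: -0.0526 × log₂(0.0526) = 0.2236
  p(1,0)=2/19: -0.1053 × log₂(0.1053) = 0.3419
  p(1,1)=2/19: -0.1053 × log₂(0.1053) = 0.3419
  p(1,2)=2/19: -0.1053 × log₂(0.1053) = 0.3419
  p(2,0)=2/19: -0.1053 × log₂(0.1053) = 0.3419
  p(2,1)=4/19: -0.2105 × log₂(0.2105) = 0.4732
  p(2,2)=1/19: -0.0526 × log₂(0.0526) = 0.2236
H(X,Y) = 2.9848 bits


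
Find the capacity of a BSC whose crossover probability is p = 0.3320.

For BSC with error probability p:
C = 1 - H(p) where H(p) is binary entropy
H(0.3320) = -0.3320 × log₂(0.3320) - 0.6680 × log₂(0.6680)
H(p) = 0.9170
C = 1 - 0.9170 = 0.0830 bits/use


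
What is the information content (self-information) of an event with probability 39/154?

Information content I(x) = -log₂(p(x))
I = -log₂(39/154) = -log₂(0.2532)
I = 1.9814 bits


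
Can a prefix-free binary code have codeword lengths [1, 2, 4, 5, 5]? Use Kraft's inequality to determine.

Kraft inequality: Σ 2^(-l_i) ≤ 1 for prefix-free code
Calculating: 2^(-1) + 2^(-2) + 2^(-4) + 2^(-5) + 2^(-5)
= 0.5 + 0.25 + 0.0625 + 0.03125 + 0.03125
= 0.8750
Since 0.8750 ≤ 1, prefix-free code exists


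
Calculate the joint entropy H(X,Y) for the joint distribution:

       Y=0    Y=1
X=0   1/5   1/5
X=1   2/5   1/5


H(X,Y) = -Σ p(x,y) log₂ p(x,y)
  p(0,0)=1/5: -0.2000 × log₂(0.2000) = 0.4644
  p(0,1)=1/5: -0.2000 × log₂(0.2000) = 0.4644
  p(1,0)=2/5: -0.4000 × log₂(0.4000) = 0.5288
  p(1,1)=1/5: -0.2000 × log₂(0.2000) = 0.4644
H(X,Y) = 1.9219 bits


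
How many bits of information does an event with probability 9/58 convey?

Information content I(x) = -log₂(p(x))
I = -log₂(9/58) = -log₂(0.1552)
I = 2.6881 bits


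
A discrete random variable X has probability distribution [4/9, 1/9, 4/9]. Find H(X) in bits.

H(X) = -Σ p(x) log₂ p(x)
  -4/9 × log₂(4/9) = 0.5200
  -1/9 × log₂(1/9) = 0.3522
  -4/9 × log₂(4/9) = 0.5200
H(X) = 1.3921 bits


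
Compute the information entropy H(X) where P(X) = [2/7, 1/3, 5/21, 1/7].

H(X) = -Σ p(x) log₂ p(x)
  -2/7 × log₂(2/7) = 0.5164
  -1/3 × log₂(1/3) = 0.5283
  -5/21 × log₂(5/21) = 0.4929
  -1/7 × log₂(1/7) = 0.4011
H(X) = 1.9387 bits


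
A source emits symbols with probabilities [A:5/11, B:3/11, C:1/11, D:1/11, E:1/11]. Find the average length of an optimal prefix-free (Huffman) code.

Huffman tree construction:
Combine smallest probabilities repeatedly
Resulting codes:
  A: 0 (length 1)
  B: 10 (length 2)
  C: 1110 (length 4)
  D: 1111 (length 4)
  E: 110 (length 3)
Average length = Σ p(s) × length(s) = 2.0000 bits


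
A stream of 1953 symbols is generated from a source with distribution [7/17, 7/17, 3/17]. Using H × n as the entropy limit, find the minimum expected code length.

Entropy H = 1.4958 bits/symbol
Minimum bits = H × n = 1.4958 × 1953
= 2921.34 bits


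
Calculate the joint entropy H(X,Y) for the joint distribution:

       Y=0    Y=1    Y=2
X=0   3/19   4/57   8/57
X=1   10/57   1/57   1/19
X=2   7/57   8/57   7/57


H(X,Y) = -Σ p(x,y) log₂ p(x,y)
  p(0,0)=3/19: -0.1579 × log₂(0.1579) = 0.4205
  p(0,1)=4/57: -0.0702 × log₂(0.0702) = 0.2690
  p(0,2)=8/57: -0.1404 × log₂(0.1404) = 0.3976
  p(1,0)=10/57: -0.1754 × log₂(0.1754) = 0.4405
  p(1,1)=1/57: -0.0175 × log₂(0.0175) = 0.1023
  p(1,2)=1/19: -0.0526 × log₂(0.0526) = 0.2236
  p(2,0)=7/57: -0.1228 × log₂(0.1228) = 0.3716
  p(2,1)=8/57: -0.1404 × log₂(0.1404) = 0.3976
  p(2,2)=7/57: -0.1228 × log₂(0.1228) = 0.3716
H(X,Y) = 2.9942 bits


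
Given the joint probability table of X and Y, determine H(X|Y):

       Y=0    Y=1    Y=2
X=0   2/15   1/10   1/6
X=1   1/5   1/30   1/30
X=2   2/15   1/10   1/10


H(X|Y) = Σ_y p(y) H(X|Y=y)
  p(Y=0) = 7/15, H(X|Y=0) = 1.5567
  p(Y=1) = 7/30, H(X|Y=1) = 1.4488
  p(Y=2) = 3/10, H(X|Y=2) = 1.3516
H(X|Y) = 0.4667×1.5567 + 0.2333×1.4488 + 0.3000×1.3516 = 1.4700 bits


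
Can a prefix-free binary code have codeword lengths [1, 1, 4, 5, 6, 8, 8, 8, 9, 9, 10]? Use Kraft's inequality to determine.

Kraft inequality: Σ 2^(-l_i) ≤ 1 for prefix-free code
Calculating: 2^(-1) + 2^(-1) + 2^(-4) + 2^(-5) + 2^(-6) + 2^(-8) + 2^(-8) + 2^(-8) + 2^(-9) + 2^(-9) + 2^(-10)
= 0.5 + 0.5 + 0.0625 + 0.03125 + 0.015625 + 0.00390625 + 0.00390625 + 0.00390625 + 0.001953125 + 0.001953125 + 0.0009765625
= 1.1260
Since 1.1260 > 1, prefix-free code does not exist


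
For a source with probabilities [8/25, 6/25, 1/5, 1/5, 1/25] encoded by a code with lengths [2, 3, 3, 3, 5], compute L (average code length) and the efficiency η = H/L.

Average length L = Σ p_i × l_i = 2.7600 bits
Entropy H = 2.1347 bits
Efficiency η = H/L × 100% = 77.34%


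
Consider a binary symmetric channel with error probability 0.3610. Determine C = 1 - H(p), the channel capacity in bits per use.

For BSC with error probability p:
C = 1 - H(p) where H(p) is binary entropy
H(0.3610) = -0.3610 × log₂(0.3610) - 0.6390 × log₂(0.6390)
H(p) = 0.9435
C = 1 - 0.9435 = 0.0565 bits/use


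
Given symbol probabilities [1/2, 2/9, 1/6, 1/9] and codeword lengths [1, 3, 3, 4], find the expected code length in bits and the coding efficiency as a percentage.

Average length L = Σ p_i × l_i = 2.1111 bits
Entropy H = 1.7652 bits
Efficiency η = H/L × 100% = 83.62%


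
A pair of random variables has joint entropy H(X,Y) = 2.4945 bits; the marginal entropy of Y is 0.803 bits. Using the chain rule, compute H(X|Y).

Chain rule: H(X,Y) = H(X|Y) + H(Y)
H(X|Y) = H(X,Y) - H(Y) = 2.4945 - 0.803 = 1.6915 bits


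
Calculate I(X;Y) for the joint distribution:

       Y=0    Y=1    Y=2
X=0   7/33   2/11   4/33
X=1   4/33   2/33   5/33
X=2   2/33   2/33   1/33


H(X) = 1.4338, H(Y) = 1.5734, H(X,Y) = 2.9604
I(X;Y) = H(X) + H(Y) - H(X,Y) = 0.0467 bits


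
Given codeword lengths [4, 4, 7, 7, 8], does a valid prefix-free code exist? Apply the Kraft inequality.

Kraft inequality: Σ 2^(-l_i) ≤ 1 for prefix-free code
Calculating: 2^(-4) + 2^(-4) + 2^(-7) + 2^(-7) + 2^(-8)
= 0.0625 + 0.0625 + 0.0078125 + 0.0078125 + 0.00390625
= 0.1445
Since 0.1445 ≤ 1, prefix-free code exists


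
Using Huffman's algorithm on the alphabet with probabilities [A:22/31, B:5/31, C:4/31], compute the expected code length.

Huffman tree construction:
Combine smallest probabilities repeatedly
Resulting codes:
  A: 1 (length 1)
  B: 01 (length 2)
  C: 00 (length 2)
Average length = Σ p(s) × length(s) = 1.2903 bits


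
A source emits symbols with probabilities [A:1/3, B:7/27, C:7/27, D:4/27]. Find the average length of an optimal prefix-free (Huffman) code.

Huffman tree construction:
Combine smallest probabilities repeatedly
Resulting codes:
  A: 11 (length 2)
  B: 01 (length 2)
  C: 10 (length 2)
  D: 00 (length 2)
Average length = Σ p(s) × length(s) = 2.0000 bits


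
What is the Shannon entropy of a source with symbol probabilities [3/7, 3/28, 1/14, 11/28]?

H(X) = -Σ p(x) log₂ p(x)
  -3/7 × log₂(3/7) = 0.5239
  -3/28 × log₂(3/28) = 0.3453
  -1/14 × log₂(1/14) = 0.2720
  -11/28 × log₂(11/28) = 0.5295
H(X) = 1.6706 bits


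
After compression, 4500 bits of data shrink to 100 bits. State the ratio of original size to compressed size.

Compression ratio = Original / Compressed
= 4500 / 100 = 45.00:1


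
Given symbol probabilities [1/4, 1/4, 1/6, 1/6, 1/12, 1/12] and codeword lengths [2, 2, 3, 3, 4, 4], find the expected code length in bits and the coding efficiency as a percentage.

Average length L = Σ p_i × l_i = 2.6667 bits
Entropy H = 2.4591 bits
Efficiency η = H/L × 100% = 92.22%


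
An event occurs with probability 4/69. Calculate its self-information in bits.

Information content I(x) = -log₂(p(x))
I = -log₂(4/69) = -log₂(0.0580)
I = 4.1085 bits


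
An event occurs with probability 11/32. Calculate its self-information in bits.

Information content I(x) = -log₂(p(x))
I = -log₂(11/32) = -log₂(0.3438)
I = 1.5406 bits


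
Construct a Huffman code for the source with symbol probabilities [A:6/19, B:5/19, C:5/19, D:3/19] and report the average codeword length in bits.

Huffman tree construction:
Combine smallest probabilities repeatedly
Resulting codes:
  A: 11 (length 2)
  B: 01 (length 2)
  C: 10 (length 2)
  D: 00 (length 2)
Average length = Σ p(s) × length(s) = 2.0000 bits


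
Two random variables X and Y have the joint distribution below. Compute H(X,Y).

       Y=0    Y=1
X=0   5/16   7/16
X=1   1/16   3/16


H(X,Y) = -Σ p(x,y) log₂ p(x,y)
  p(0,0)=5/16: -0.3125 × log₂(0.3125) = 0.5244
  p(0,1)=7/16: -0.4375 × log₂(0.4375) = 0.5218
  p(1,0)=1/16: -0.0625 × log₂(0.0625) = 0.2500
  p(1,1)=3/16: -0.1875 × log₂(0.1875) = 0.4528
H(X,Y) = 1.7490 bits


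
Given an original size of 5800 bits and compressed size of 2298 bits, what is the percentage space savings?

Space savings = (1 - Compressed/Original) × 100%
= (1 - 2298/5800) × 100%
= 60.38%


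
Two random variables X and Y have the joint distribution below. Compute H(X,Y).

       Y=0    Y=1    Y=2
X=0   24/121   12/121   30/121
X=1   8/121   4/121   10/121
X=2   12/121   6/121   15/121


H(X,Y) = -Σ p(x,y) log₂ p(x,y)
  p(0,0)=24/121: -0.1983 × log₂(0.1983) = 0.4629
  p(0,1)=12/121: -0.0992 × log₂(0.0992) = 0.3306
  p(0,2)=30/121: -0.2479 × log₂(0.2479) = 0.4988
  p(1,0)=8/121: -0.0661 × log₂(0.0661) = 0.2591
  p(1,1)=4/121: -0.0331 × log₂(0.0331) = 0.1626
  p(1,2)=10/121: -0.0826 × log₂(0.0826) = 0.2973
  p(2,0)=12/121: -0.0992 × log₂(0.0992) = 0.3306
  p(2,1)=6/121: -0.0496 × log₂(0.0496) = 0.2149
  p(2,2)=15/121: -0.1240 × log₂(0.1240) = 0.3734
H(X,Y) = 2.9303 bits


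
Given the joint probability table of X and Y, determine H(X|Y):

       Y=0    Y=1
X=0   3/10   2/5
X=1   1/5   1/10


H(X|Y) = Σ_y p(y) H(X|Y=y)
  p(Y=0) = 1/2, H(X|Y=0) = 0.9710
  p(Y=1) = 1/2, H(X|Y=1) = 0.7219
H(X|Y) = 0.5000×0.9710 + 0.5000×0.7219 = 0.8464 bits


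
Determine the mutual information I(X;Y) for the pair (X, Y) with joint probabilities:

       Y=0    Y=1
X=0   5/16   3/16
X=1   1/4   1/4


H(X) = 1.0000, H(Y) = 0.9887, H(X,Y) = 1.9772
I(X;Y) = H(X) + H(Y) - H(X,Y) = 0.0115 bits


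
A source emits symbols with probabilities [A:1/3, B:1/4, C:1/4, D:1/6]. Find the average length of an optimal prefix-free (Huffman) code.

Huffman tree construction:
Combine smallest probabilities repeatedly
Resulting codes:
  A: 11 (length 2)
  B: 01 (length 2)
  C: 10 (length 2)
  D: 00 (length 2)
Average length = Σ p(s) × length(s) = 2.0000 bits


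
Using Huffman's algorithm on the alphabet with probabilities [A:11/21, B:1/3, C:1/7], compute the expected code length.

Huffman tree construction:
Combine smallest probabilities repeatedly
Resulting codes:
  A: 1 (length 1)
  B: 01 (length 2)
  C: 00 (length 2)
Average length = Σ p(s) × length(s) = 1.4762 bits


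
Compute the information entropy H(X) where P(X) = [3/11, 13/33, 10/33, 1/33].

H(X) = -Σ p(x) log₂ p(x)
  -3/11 × log₂(3/11) = 0.5112
  -13/33 × log₂(13/33) = 0.5294
  -10/33 × log₂(10/33) = 0.5220
  -1/33 × log₂(1/33) = 0.1529
H(X) = 1.7155 bits


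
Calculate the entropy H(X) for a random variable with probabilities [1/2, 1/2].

H(X) = -Σ p(x) log₂ p(x)
  -1/2 × log₂(1/2) = 0.5000
  -1/2 × log₂(1/2) = 0.5000
H(X) = 1.0000 bits


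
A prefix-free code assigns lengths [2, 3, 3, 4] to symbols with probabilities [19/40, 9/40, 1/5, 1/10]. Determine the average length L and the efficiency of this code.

Average length L = Σ p_i × l_i = 2.6250 bits
Entropy H = 1.7909 bits
Efficiency η = H/L × 100% = 68.23%


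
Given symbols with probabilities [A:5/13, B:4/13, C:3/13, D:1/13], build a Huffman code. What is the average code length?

Huffman tree construction:
Combine smallest probabilities repeatedly
Resulting codes:
  A: 0 (length 1)
  B: 10 (length 2)
  C: 111 (length 3)
  D: 110 (length 3)
Average length = Σ p(s) × length(s) = 1.9231 bits


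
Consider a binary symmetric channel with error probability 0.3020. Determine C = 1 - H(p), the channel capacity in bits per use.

For BSC with error probability p:
C = 1 - H(p) where H(p) is binary entropy
H(0.3020) = -0.3020 × log₂(0.3020) - 0.6980 × log₂(0.6980)
H(p) = 0.8837
C = 1 - 0.8837 = 0.1163 bits/use


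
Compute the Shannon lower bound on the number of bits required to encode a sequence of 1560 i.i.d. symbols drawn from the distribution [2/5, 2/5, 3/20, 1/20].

Entropy H = 1.6842 bits/symbol
Minimum bits = H × n = 1.6842 × 1560
= 2627.33 bits


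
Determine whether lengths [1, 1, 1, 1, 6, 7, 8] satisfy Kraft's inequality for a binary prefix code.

Kraft inequality: Σ 2^(-l_i) ≤ 1 for prefix-free code
Calculating: 2^(-1) + 2^(-1) + 2^(-1) + 2^(-1) + 2^(-6) + 2^(-7) + 2^(-8)
= 0.5 + 0.5 + 0.5 + 0.5 + 0.015625 + 0.0078125 + 0.00390625
= 2.0273
Since 2.0273 > 1, prefix-free code does not exist


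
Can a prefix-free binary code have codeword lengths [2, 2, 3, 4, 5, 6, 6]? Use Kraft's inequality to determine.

Kraft inequality: Σ 2^(-l_i) ≤ 1 for prefix-free code
Calculating: 2^(-2) + 2^(-2) + 2^(-3) + 2^(-4) + 2^(-5) + 2^(-6) + 2^(-6)
= 0.25 + 0.25 + 0.125 + 0.0625 + 0.03125 + 0.015625 + 0.015625
= 0.7500
Since 0.7500 ≤ 1, prefix-free code exists


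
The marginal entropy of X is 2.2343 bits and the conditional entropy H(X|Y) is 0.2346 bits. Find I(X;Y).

I(X;Y) = H(X) - H(X|Y)
I(X;Y) = 2.2343 - 0.2346 = 1.9997 bits


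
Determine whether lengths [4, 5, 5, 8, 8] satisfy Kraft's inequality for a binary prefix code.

Kraft inequality: Σ 2^(-l_i) ≤ 1 for prefix-free code
Calculating: 2^(-4) + 2^(-5) + 2^(-5) + 2^(-8) + 2^(-8)
= 0.0625 + 0.03125 + 0.03125 + 0.00390625 + 0.00390625
= 0.1328
Since 0.1328 ≤ 1, prefix-free code exists


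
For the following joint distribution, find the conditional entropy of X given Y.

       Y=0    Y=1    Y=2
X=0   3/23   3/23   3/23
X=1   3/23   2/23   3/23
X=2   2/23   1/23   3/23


H(X|Y) = Σ_y p(y) H(X|Y=y)
  p(Y=0) = 8/23, H(X|Y=0) = 1.5613
  p(Y=1) = 6/23, H(X|Y=1) = 1.4591
  p(Y=2) = 9/23, H(X|Y=2) = 1.5850
H(X|Y) = 0.3478×1.5613 + 0.2609×1.4591 + 0.3913×1.5850 = 1.5439 bits


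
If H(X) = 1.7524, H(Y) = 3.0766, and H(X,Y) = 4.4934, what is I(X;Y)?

I(X;Y) = H(X) + H(Y) - H(X,Y)
I(X;Y) = 1.7524 + 3.0766 - 4.4934 = 0.3356 bits


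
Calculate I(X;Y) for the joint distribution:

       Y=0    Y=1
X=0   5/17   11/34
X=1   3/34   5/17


H(X) = 0.9597, H(Y) = 0.9597, H(X,Y) = 1.8743
I(X;Y) = H(X) + H(Y) - H(X,Y) = 0.0451 bits


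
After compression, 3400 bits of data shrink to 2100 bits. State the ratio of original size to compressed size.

Compression ratio = Original / Compressed
= 3400 / 2100 = 1.62:1


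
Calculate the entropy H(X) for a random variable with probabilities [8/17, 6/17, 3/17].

H(X) = -Σ p(x) log₂ p(x)
  -8/17 × log₂(8/17) = 0.5117
  -6/17 × log₂(6/17) = 0.5303
  -3/17 × log₂(3/17) = 0.4416
H(X) = 1.4837 bits


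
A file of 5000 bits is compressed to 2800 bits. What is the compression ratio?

Compression ratio = Original / Compressed
= 5000 / 2800 = 1.79:1


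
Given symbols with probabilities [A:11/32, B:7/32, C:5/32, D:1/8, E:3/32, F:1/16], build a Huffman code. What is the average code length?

Huffman tree construction:
Combine smallest probabilities repeatedly
Resulting codes:
  A: 11 (length 2)
  B: 01 (length 2)
  C: 101 (length 3)
  D: 100 (length 3)
  E: 001 (length 3)
  F: 000 (length 3)
Average length = Σ p(s) × length(s) = 2.4375 bits


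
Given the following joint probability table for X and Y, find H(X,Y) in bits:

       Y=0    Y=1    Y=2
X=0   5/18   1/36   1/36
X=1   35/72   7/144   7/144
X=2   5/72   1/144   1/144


H(X,Y) = -Σ p(x,y) log₂ p(x,y)
  p(0,0)=5/18: -0.2778 × log₂(0.2778) = 0.5133
  p(0,1)=1/36: -0.0278 × log₂(0.0278) = 0.1436
  p(0,2)=1/36: -0.0278 × log₂(0.0278) = 0.1436
  p(1,0)=35/72: -0.4861 × log₂(0.4861) = 0.5059
  p(1,1)=7/144: -0.0486 × log₂(0.0486) = 0.2121
  p(1,2)=7/144: -0.0486 × log₂(0.0486) = 0.2121
  p(2,0)=5/72: -0.0694 × log₂(0.0694) = 0.2672
  p(2,1)=1/144: -0.0069 × log₂(0.0069) = 0.0498
  p(2,2)=1/144: -0.0069 × log₂(0.0069) = 0.0498
H(X,Y) = 2.0974 bits


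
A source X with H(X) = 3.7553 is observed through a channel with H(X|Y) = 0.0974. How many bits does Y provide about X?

I(X;Y) = H(X) - H(X|Y)
I(X;Y) = 3.7553 - 0.0974 = 3.6579 bits


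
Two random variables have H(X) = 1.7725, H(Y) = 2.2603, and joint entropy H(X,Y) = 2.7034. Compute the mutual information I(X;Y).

I(X;Y) = H(X) + H(Y) - H(X,Y)
I(X;Y) = 1.7725 + 2.2603 - 2.7034 = 1.3294 bits


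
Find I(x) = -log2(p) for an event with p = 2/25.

Information content I(x) = -log₂(p(x))
I = -log₂(2/25) = -log₂(0.0800)
I = 3.6439 bits


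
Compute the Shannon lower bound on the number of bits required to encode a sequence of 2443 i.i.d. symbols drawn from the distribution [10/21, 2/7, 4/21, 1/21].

Entropy H = 1.6909 bits/symbol
Minimum bits = H × n = 1.6909 × 2443
= 4130.95 bits


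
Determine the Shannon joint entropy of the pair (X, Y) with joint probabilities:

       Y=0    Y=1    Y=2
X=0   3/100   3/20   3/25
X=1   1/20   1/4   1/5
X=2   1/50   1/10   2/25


H(X,Y) = -Σ p(x,y) log₂ p(x,y)
  p(0,0)=3/100: -0.0300 × log₂(0.0300) = 0.1518
  p(0,1)=3/20: -0.1500 × log₂(0.1500) = 0.4105
  p(0,2)=3/25: -0.1200 × log₂(0.1200) = 0.3671
  p(1,0)=1/20: -0.0500 × log₂(0.0500) = 0.2161
  p(1,1)=1/4: -0.2500 × log₂(0.2500) = 0.5000
  p(1,2)=1/5: -0.2000 × log₂(0.2000) = 0.4644
  p(2,0)=1/50: -0.0200 × log₂(0.0200) = 0.1129
  p(2,1)=1/10: -0.1000 × log₂(0.1000) = 0.3322
  p(2,2)=2/25: -0.0800 × log₂(0.0800) = 0.2915
H(X,Y) = 2.8464 bits


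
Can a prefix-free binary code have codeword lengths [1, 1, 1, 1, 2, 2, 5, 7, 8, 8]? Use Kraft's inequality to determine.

Kraft inequality: Σ 2^(-l_i) ≤ 1 for prefix-free code
Calculating: 2^(-1) + 2^(-1) + 2^(-1) + 2^(-1) + 2^(-2) + 2^(-2) + 2^(-5) + 2^(-7) + 2^(-8) + 2^(-8)
= 0.5 + 0.5 + 0.5 + 0.5 + 0.25 + 0.25 + 0.03125 + 0.0078125 + 0.00390625 + 0.00390625
= 2.5469
Since 2.5469 > 1, prefix-free code does not exist


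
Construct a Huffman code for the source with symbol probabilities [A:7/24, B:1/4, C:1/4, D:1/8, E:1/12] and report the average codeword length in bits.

Huffman tree construction:
Combine smallest probabilities repeatedly
Resulting codes:
  A: 11 (length 2)
  B: 01 (length 2)
  C: 10 (length 2)
  D: 001 (length 3)
  E: 000 (length 3)
Average length = Σ p(s) × length(s) = 2.2083 bits


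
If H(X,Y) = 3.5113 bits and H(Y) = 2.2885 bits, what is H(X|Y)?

Chain rule: H(X,Y) = H(X|Y) + H(Y)
H(X|Y) = H(X,Y) - H(Y) = 3.5113 - 2.2885 = 1.2228 bits


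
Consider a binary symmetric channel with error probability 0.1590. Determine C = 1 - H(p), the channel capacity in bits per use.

For BSC with error probability p:
C = 1 - H(p) where H(p) is binary entropy
H(0.1590) = -0.1590 × log₂(0.1590) - 0.8410 × log₂(0.8410)
H(p) = 0.6319
C = 1 - 0.6319 = 0.3681 bits/use


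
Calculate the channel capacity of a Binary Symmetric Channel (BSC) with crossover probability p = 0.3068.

For BSC with error probability p:
C = 1 - H(p) where H(p) is binary entropy
H(0.3068) = -0.3068 × log₂(0.3068) - 0.6932 × log₂(0.6932)
H(p) = 0.8894
C = 1 - 0.8894 = 0.1106 bits/use


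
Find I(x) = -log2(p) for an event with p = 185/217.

Information content I(x) = -log₂(p(x))
I = -log₂(185/217) = -log₂(0.8525)
I = 0.2302 bits


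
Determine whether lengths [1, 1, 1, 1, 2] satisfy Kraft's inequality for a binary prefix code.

Kraft inequality: Σ 2^(-l_i) ≤ 1 for prefix-free code
Calculating: 2^(-1) + 2^(-1) + 2^(-1) + 2^(-1) + 2^(-2)
= 0.5 + 0.5 + 0.5 + 0.5 + 0.25
= 2.2500
Since 2.2500 > 1, prefix-free code does not exist


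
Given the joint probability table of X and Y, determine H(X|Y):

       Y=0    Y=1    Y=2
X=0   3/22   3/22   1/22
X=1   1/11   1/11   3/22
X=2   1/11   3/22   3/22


H(X|Y) = Σ_y p(y) H(X|Y=y)
  p(Y=0) = 7/22, H(X|Y=0) = 1.5567
  p(Y=1) = 4/11, H(X|Y=1) = 1.5613
  p(Y=2) = 7/22, H(X|Y=2) = 1.4488
H(X|Y) = 0.3182×1.5567 + 0.3636×1.5613 + 0.3182×1.4488 = 1.5240 bits


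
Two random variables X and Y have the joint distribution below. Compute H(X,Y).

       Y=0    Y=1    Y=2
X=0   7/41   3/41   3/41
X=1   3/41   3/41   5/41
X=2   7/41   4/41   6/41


H(X,Y) = -Σ p(x,y) log₂ p(x,y)
  p(0,0)=7/41: -0.1707 × log₂(0.1707) = 0.4354
  p(0,1)=3/41: -0.0732 × log₂(0.0732) = 0.2760
  p(0,2)=3/41: -0.0732 × log₂(0.0732) = 0.2760
  p(1,0)=3/41: -0.0732 × log₂(0.0732) = 0.2760
  p(1,1)=3/41: -0.0732 × log₂(0.0732) = 0.2760
  p(1,2)=5/41: -0.1220 × log₂(0.1220) = 0.3702
  p(2,0)=7/41: -0.1707 × log₂(0.1707) = 0.4354
  p(2,1)=4/41: -0.0976 × log₂(0.0976) = 0.3276
  p(2,2)=6/41: -0.1463 × log₂(0.1463) = 0.4057
H(X,Y) = 3.0785 bits


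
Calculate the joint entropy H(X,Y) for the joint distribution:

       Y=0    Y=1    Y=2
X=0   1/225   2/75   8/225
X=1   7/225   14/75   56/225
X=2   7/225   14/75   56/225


H(X,Y) = -Σ p(x,y) log₂ p(x,y)
  p(0,0)=1/225: -0.0044 × log₂(0.0044) = 0.0347
  p(0,1)=2/75: -0.0267 × log₂(0.0267) = 0.1394
  p(0,2)=8/225: -0.0356 × log₂(0.0356) = 0.1712
  p(1,0)=7/225: -0.0311 × log₂(0.0311) = 0.1558
  p(1,1)=14/75: -0.1867 × log₂(0.1867) = 0.4520
  p(1,2)=56/225: -0.2489 × log₂(0.2489) = 0.4994
  p(2,0)=7/225: -0.0311 × log₂(0.0311) = 0.1558
  p(2,1)=14/75: -0.1867 × log₂(0.1867) = 0.4520
  p(2,2)=56/225: -0.2489 × log₂(0.2489) = 0.4994
H(X,Y) = 2.5596 bits


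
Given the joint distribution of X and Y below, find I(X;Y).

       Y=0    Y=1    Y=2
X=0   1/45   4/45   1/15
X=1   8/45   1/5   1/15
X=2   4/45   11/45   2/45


H(X) = 1.4935, H(Y) = 1.4442, H(X,Y) = 2.8676
I(X;Y) = H(X) + H(Y) - H(X,Y) = 0.0701 bits


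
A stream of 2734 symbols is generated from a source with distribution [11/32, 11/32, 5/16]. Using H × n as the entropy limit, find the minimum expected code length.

Entropy H = 1.5835 bits/symbol
Minimum bits = H × n = 1.5835 × 2734
= 4329.39 bits


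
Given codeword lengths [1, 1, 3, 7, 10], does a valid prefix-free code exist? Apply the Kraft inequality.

Kraft inequality: Σ 2^(-l_i) ≤ 1 for prefix-free code
Calculating: 2^(-1) + 2^(-1) + 2^(-3) + 2^(-7) + 2^(-10)
= 0.5 + 0.5 + 0.125 + 0.0078125 + 0.0009765625
= 1.1338
Since 1.1338 > 1, prefix-free code does not exist


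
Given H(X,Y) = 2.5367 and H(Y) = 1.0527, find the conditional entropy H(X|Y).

Chain rule: H(X,Y) = H(X|Y) + H(Y)
H(X|Y) = H(X,Y) - H(Y) = 2.5367 - 1.0527 = 1.484 bits


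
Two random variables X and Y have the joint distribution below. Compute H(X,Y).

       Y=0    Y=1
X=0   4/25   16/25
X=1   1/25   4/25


H(X,Y) = -Σ p(x,y) log₂ p(x,y)
  p(0,0)=4/25: -0.1600 × log₂(0.1600) = 0.4230
  p(0,1)=16/25: -0.6400 × log₂(0.6400) = 0.4121
  p(1,0)=1/25: -0.0400 × log₂(0.0400) = 0.1858
  p(1,1)=4/25: -0.1600 × log₂(0.1600) = 0.4230
H(X,Y) = 1.4439 bits


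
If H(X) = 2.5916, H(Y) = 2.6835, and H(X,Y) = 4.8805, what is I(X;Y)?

I(X;Y) = H(X) + H(Y) - H(X,Y)
I(X;Y) = 2.5916 + 2.6835 - 4.8805 = 0.3946 bits


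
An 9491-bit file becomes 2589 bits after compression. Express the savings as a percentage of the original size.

Space savings = (1 - Compressed/Original) × 100%
= (1 - 2589/9491) × 100%
= 72.72%


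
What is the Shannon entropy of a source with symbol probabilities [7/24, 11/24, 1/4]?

H(X) = -Σ p(x) log₂ p(x)
  -7/24 × log₂(7/24) = 0.5185
  -11/24 × log₂(11/24) = 0.5159
  -1/4 × log₂(1/4) = 0.5000
H(X) = 1.5343 bits


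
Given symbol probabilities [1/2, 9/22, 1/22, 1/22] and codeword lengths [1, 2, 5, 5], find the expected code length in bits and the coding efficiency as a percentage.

Average length L = Σ p_i × l_i = 1.7727 bits
Entropy H = 1.4329 bits
Efficiency η = H/L × 100% = 80.83%


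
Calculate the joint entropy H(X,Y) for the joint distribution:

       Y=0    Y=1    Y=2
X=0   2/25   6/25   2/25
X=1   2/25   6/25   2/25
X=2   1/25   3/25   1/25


H(X,Y) = -Σ p(x,y) log₂ p(x,y)
  p(0,0)=2/25: -0.0800 × log₂(0.0800) = 0.2915
  p(0,1)=6/25: -0.2400 × log₂(0.2400) = 0.4941
  p(0,2)=2/25: -0.0800 × log₂(0.0800) = 0.2915
  p(1,0)=2/25: -0.0800 × log₂(0.0800) = 0.2915
  p(1,1)=6/25: -0.2400 × log₂(0.2400) = 0.4941
  p(1,2)=2/25: -0.0800 × log₂(0.0800) = 0.2915
  p(2,0)=1/25: -0.0400 × log₂(0.0400) = 0.1858
  p(2,1)=3/25: -0.1200 × log₂(0.1200) = 0.3671
  p(2,2)=1/25: -0.0400 × log₂(0.0400) = 0.1858
H(X,Y) = 2.8929 bits


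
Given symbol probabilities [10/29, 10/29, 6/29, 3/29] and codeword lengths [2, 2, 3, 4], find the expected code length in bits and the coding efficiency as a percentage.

Average length L = Σ p_i × l_i = 2.4138 bits
Entropy H = 1.8682 bits
Efficiency η = H/L × 100% = 77.40%


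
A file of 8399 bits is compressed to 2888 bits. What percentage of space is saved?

Space savings = (1 - Compressed/Original) × 100%
= (1 - 2888/8399) × 100%
= 65.61%


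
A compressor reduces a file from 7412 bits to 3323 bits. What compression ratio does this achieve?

Compression ratio = Original / Compressed
= 7412 / 3323 = 2.23:1


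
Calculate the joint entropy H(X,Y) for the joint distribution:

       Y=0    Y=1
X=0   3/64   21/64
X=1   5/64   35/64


H(X,Y) = -Σ p(x,y) log₂ p(x,y)
  p(0,0)=3/64: -0.0469 × log₂(0.0469) = 0.2070
  p(0,1)=21/64: -0.3281 × log₂(0.3281) = 0.5275
  p(1,0)=5/64: -0.0781 × log₂(0.0781) = 0.2873
  p(1,1)=35/64: -0.5469 × log₂(0.5469) = 0.4762
H(X,Y) = 1.4980 bits


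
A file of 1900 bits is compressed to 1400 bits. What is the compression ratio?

Compression ratio = Original / Compressed
= 1900 / 1400 = 1.36:1


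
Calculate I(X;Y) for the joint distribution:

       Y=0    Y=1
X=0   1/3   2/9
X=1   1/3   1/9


H(X) = 0.9911, H(Y) = 0.9183, H(X,Y) = 1.8911
I(X;Y) = H(X) + H(Y) - H(X,Y) = 0.0183 bits


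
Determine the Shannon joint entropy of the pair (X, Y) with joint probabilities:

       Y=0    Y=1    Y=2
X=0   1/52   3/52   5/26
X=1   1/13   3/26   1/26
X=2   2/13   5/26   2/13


H(X,Y) = -Σ p(x,y) log₂ p(x,y)
  p(0,0)=1/52: -0.0192 × log₂(0.0192) = 0.1096
  p(0,1)=3/52: -0.0577 × log₂(0.0577) = 0.2374
  p(0,2)=5/26: -0.1923 × log₂(0.1923) = 0.4574
  p(1,0)=1/13: -0.0769 × log₂(0.0769) = 0.2846
  p(1,1)=3/26: -0.1154 × log₂(0.1154) = 0.3595
  p(1,2)=1/26: -0.0385 × log₂(0.0385) = 0.1808
  p(2,0)=2/13: -0.1538 × log₂(0.1538) = 0.4155
  p(2,1)=5/26: -0.1923 × log₂(0.1923) = 0.4574
  p(2,2)=2/13: -0.1538 × log₂(0.1538) = 0.4155
H(X,Y) = 2.9177 bits


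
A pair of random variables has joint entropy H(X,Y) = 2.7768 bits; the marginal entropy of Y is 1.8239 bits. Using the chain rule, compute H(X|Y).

Chain rule: H(X,Y) = H(X|Y) + H(Y)
H(X|Y) = H(X,Y) - H(Y) = 2.7768 - 1.8239 = 0.9529 bits


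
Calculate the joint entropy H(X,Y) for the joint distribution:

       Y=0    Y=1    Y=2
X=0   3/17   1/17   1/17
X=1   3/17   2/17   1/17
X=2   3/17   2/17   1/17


H(X,Y) = -Σ p(x,y) log₂ p(x,y)
  p(0,0)=3/17: -0.1765 × log₂(0.1765) = 0.4416
  p(0,1)=1/17: -0.0588 × log₂(0.0588) = 0.2404
  p(0,2)=1/17: -0.0588 × log₂(0.0588) = 0.2404
  p(1,0)=3/17: -0.1765 × log₂(0.1765) = 0.4416
  p(1,1)=2/17: -0.1176 × log₂(0.1176) = 0.3632
  p(1,2)=1/17: -0.0588 × log₂(0.0588) = 0.2404
  p(2,0)=3/17: -0.1765 × log₂(0.1765) = 0.4416
  p(2,1)=2/17: -0.1176 × log₂(0.1176) = 0.3632
  p(2,2)=1/17: -0.0588 × log₂(0.0588) = 0.2404
H(X,Y) = 3.0131 bits


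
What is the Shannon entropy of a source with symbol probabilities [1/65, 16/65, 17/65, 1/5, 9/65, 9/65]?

H(X) = -Σ p(x) log₂ p(x)
  -1/65 × log₂(1/65) = 0.0927
  -16/65 × log₂(16/65) = 0.4978
  -17/65 × log₂(17/65) = 0.5061
  -1/5 × log₂(1/5) = 0.4644
  -9/65 × log₂(9/65) = 0.3950
  -9/65 × log₂(9/65) = 0.3950
H(X) = 2.3508 bits


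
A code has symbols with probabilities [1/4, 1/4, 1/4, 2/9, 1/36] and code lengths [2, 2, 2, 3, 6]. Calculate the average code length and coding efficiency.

Average length L = Σ p_i × l_i = 2.3333 bits
Entropy H = 2.1258 bits
Efficiency η = H/L × 100% = 91.11%


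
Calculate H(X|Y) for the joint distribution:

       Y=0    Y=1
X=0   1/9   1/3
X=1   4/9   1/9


H(X|Y) = Σ_y p(y) H(X|Y=y)
  p(Y=0) = 5/9, H(X|Y=0) = 0.7219
  p(Y=1) = 4/9, H(X|Y=1) = 0.8113
H(X|Y) = 0.5556×0.7219 + 0.4444×0.8113 = 0.7616 bits


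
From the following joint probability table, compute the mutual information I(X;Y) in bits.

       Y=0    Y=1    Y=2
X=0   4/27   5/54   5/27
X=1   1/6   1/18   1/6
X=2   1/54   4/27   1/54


H(X) = 1.5049, H(Y) = 1.5790, H(X,Y) = 2.8911
I(X;Y) = H(X) + H(Y) - H(X,Y) = 0.1928 bits


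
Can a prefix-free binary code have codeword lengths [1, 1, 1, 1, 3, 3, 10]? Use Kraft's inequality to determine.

Kraft inequality: Σ 2^(-l_i) ≤ 1 for prefix-free code
Calculating: 2^(-1) + 2^(-1) + 2^(-1) + 2^(-1) + 2^(-3) + 2^(-3) + 2^(-10)
= 0.5 + 0.5 + 0.5 + 0.5 + 0.125 + 0.125 + 0.0009765625
= 2.2510
Since 2.2510 > 1, prefix-free code does not exist


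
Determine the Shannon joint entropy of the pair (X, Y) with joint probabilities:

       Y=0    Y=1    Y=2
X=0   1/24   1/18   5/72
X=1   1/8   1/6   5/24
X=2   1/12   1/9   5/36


H(X,Y) = -Σ p(x,y) log₂ p(x,y)
  p(0,0)=1/24: -0.0417 × log₂(0.0417) = 0.1910
  p(0,1)=1/18: -0.0556 × log₂(0.0556) = 0.2317
  p(0,2)=5/72: -0.0694 × log₂(0.0694) = 0.2672
  p(1,0)=1/8: -0.1250 × log₂(0.1250) = 0.3750
  p(1,1)=1/6: -0.1667 × log₂(0.1667) = 0.4308
  p(1,2)=5/24: -0.2083 × log₂(0.2083) = 0.4715
  p(2,0)=1/12: -0.0833 × log₂(0.0833) = 0.2987
  p(2,1)=1/9: -0.1111 × log₂(0.1111) = 0.3522
  p(2,2)=5/36: -0.1389 × log₂(0.1389) = 0.3956
H(X,Y) = 3.0137 bits


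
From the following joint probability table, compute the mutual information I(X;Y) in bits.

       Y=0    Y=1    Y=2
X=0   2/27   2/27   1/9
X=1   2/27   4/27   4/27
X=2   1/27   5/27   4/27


H(X) = 1.5664, H(Y) = 1.5061, H(X,Y) = 3.0377
I(X;Y) = H(X) + H(Y) - H(X,Y) = 0.0348 bits


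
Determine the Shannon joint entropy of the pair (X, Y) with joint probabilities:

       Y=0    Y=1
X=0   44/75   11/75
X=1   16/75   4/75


H(X,Y) = -Σ p(x,y) log₂ p(x,y)
  p(0,0)=44/75: -0.5867 × log₂(0.5867) = 0.4514
  p(0,1)=11/75: -0.1467 × log₂(0.1467) = 0.4062
  p(1,0)=16/75: -0.2133 × log₂(0.2133) = 0.4755
  p(1,1)=4/75: -0.0533 × log₂(0.0533) = 0.2255
H(X,Y) = 1.5586 bits


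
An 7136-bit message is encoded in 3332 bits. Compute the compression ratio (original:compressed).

Compression ratio = Original / Compressed
= 7136 / 3332 = 2.14:1
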